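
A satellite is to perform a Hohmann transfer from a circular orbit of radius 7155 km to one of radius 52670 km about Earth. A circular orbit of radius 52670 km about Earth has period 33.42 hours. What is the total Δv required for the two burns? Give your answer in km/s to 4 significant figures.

From Kepler's third law T² = 4π²r³/μ at r = 52670 km, T = 33.42 hours = 33.42 × 3600 s = 1.20312×10^5 s: μ = 4π²r³/T² = 3.98503×10^5 km³/s².
The Hohmann ellipse has a_t = (r₁ + r₂)/2 = 29912.5 km.
At r₁ the circular-orbit speed is v₁ = √(μ/r₁) = 7.463 km/s.
Transfer-orbit speed at r₁ (vis-viva equation): v_p = √[μ(2/r₁ − 1/a_t)] = 9.903 km/s.
First burn Δv₁ = |v_p − v₁| = 2.440 km/s.
At r₂, v₂ = √(μ/r₂) = 2.7506 km/s.
Transfer-orbit speed at r₂: v_a = √[μ(2/r₂ − 1/a_t)] = 1.3453 km/s.
Second burn Δv₂ = |v₂ − v_a| = 1.405 km/s.
Total Δv = Δv₁ + Δv₂ = 3.845 km/s.

Δv = 3.845 km/s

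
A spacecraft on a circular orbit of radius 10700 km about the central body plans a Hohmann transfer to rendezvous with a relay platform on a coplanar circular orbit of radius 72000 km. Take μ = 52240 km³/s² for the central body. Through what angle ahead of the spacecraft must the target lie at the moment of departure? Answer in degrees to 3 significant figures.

φ = 102°

Semi-major axis of the transfer orbit: a_t = (10700 + 72000)/2 = 41350 km.
The half-period of the transfer ellipse is t = π√(a_t³/μ) = 1.15574×10^5 s.
Target angular speed ω₂ = √(μ/r₂³) = 1.18305×10^-5 rad/s.
Angle swept by the target during transfer: ω₂·t = 1.3673 rad = 78.34°.
Arrival is 180° from departure on the ellipse, so φ = 180° − 78.34° = 102°.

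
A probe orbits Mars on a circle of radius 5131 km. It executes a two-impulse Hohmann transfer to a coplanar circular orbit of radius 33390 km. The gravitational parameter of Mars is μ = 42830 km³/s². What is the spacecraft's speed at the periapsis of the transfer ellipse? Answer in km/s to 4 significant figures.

v = 3.804 km/s

Semi-major axis of the transfer orbit: a_t = (5131 + 33390)/2 = 19260.5 km.
The periapsis of the transfer ellipse is at r = 5131 km.
Vis-viva: v = √[μ(2/r − 1/a_t)] = √[42830 × (2/5131 − 1/19260.5)] = 3.804 km/s.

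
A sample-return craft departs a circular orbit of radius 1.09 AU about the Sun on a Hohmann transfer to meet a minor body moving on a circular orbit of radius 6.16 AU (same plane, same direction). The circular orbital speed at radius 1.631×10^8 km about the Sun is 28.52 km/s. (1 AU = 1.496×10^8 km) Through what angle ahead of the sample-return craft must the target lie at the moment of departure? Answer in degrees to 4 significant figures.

From the circular-orbit relation v² = μ/r at r = 1.631×10^8 km: μ = v²r = (28.52)² × 1.631×10^8 = 1.32664×10^11 km³/s².
In km: r₁ = 1.09 × 1.496×10^8 = 1.63064×10^8 km; r₂ = 6.16 × 1.496×10^8 = 9.21536×10^8 km.
The Hohmann ellipse has a_t = (r₁ + r₂)/2 = 5.423×10^8 km.
Transfer time t = π√(a_t³/μ) = 1.08926×10^8 s.
Target angular speed ω₂ = √(μ/r₂³) = 1.30199×10^-8 rad/s.
Angle swept by the target during transfer: ω₂·t = 1.4182 rad = 81.26°.
The sample-return craft traverses 180° on the transfer ellipse, so the target must lead by 180° − 81.26° = 98.74°.

φ = 98.74°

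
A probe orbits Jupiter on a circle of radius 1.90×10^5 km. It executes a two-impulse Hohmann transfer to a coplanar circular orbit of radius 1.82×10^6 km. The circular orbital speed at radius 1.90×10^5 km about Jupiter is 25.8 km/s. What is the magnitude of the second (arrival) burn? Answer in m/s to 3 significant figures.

From the circular-orbit relation v² = μ/r at r = 1.90×10^5 km: μ = v²r = (25.8)² × 1.90×10^5 = 1.26472×10^8 km³/s².
Transfer-ellipse semi-major axis a_t = (r₁ + r₂)/2 = (1.900×10^5 + 1.820×10^6)/2 = 1.005×10^6 km.
On the circular orbit at r = 1.820×10^6 km, v_c = √(μ/r) = 8.33606 km/s.
Transfer-orbit speed at the same r (vis-viva, a = a_t): v_t = √[μ(2/r − 1/a_t)] = 3.62455 km/s.
Δv₂ = |v_t − v_c| = |3.62455 − 8.33606| = 4.712 km/s.

Δv₂ = 4710 m/s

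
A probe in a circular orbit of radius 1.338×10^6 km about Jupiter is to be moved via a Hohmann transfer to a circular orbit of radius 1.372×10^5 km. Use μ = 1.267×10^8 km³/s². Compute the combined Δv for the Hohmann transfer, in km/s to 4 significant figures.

The Hohmann ellipse has a_t = (r₁ + r₂)/2 = 7.376×10^5 km.
At r₁ the circular-orbit speed is v₁ = √(μ/r₁) = 9.731 km/s.
On the transfer ellipse at r₁, vis-viva equation gives v_a = √[μ(2/r₁ − 1/a_t)] = 4.197 km/s.
First burn Δv₁ = |v_a − v₁| = 5.534 km/s.
At r₂, v₂ = √(μ/r₂) = 30.39 km/s.
Transfer-orbit speed at r₂: v_p = √[μ(2/r₂ − 1/a_t)] = 40.93 km/s.
Second burn Δv₂ = |v₂ − v_p| = 10.54 km/s.
Total Δv = Δv₁ + Δv₂ = 16.07 km/s.

Δv = 16.07 km/s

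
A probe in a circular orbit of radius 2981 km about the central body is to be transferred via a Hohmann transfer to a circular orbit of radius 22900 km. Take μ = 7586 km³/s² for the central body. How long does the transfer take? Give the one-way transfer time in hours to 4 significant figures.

Transfer-ellipse semi-major axis a_t = (r₁ + r₂)/2 = (2981 + 22900)/2 = 12940.5 km.
By Kepler's third law the transfer-orbit period is T = 2π√(a_t³/μ), so t = T/2 = 53100 s.
Converting: 53100 s ÷ 3600 s/hour = 14.75 hours.

t = 14.75 hours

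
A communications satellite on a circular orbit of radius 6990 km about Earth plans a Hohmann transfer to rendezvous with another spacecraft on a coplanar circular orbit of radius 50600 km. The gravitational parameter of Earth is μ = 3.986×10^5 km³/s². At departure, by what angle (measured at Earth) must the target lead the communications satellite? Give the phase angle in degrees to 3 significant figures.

φ = 103°

The Hohmann ellipse has a_t = (r₁ + r₂)/2 = 28795 km.
The half-period of the transfer ellipse is t = π√(a_t³/μ) = 24314.02 s.
The target's mean motion on its circular orbit is ω₂ = √(μ/r₂³) = 5.546805×10^-5 rad/s.
Angle swept by the target during transfer: ω₂·t = 1.3487 rad = 77.27°.
The communications satellite traverses 180° on the transfer ellipse, so the target must lead by 180° − 77.27° = 103°.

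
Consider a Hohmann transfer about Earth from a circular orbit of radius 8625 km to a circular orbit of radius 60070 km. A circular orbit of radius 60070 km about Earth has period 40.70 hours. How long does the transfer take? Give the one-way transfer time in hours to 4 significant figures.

From Kepler's third law T² = 4π²r³/μ at r = 60070 km, T = 40.70 hours = 40.70 × 3600 s = 1.4652×10^5 s: μ = 4π²r³/T² = 3.98601×10^5 km³/s².
The Hohmann ellipse has a_t = (r₁ + r₂)/2 = 34347.5 km.
By Kepler's third law the transfer-orbit period is T = 2π√(a_t³/μ), so t = T/2 = 31675 s.
Converting: 31675 s ÷ 3600 s/hour = 8.799 hours.

t = 8.799 hours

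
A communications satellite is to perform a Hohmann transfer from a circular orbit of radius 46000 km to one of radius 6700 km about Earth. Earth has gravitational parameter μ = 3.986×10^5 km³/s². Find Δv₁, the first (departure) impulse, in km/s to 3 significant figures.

Transfer-ellipse semi-major axis a_t = (r₁ + r₂)/2 = (46000 + 6700)/2 = 26350 km.
Circular speed at r = 46000 km: v_c = √(μ/r) = 2.9437 km/s.
Transfer-orbit speed at the same r (vis-viva, a = a_t): v_t = √[μ(2/r − 1/a_t)] = 1.4844 km/s.
Δv₁ = |v_t − v_c| = |1.4844 − 2.9437| = 1.459 km/s.

Δv₁ = 1.46 km/s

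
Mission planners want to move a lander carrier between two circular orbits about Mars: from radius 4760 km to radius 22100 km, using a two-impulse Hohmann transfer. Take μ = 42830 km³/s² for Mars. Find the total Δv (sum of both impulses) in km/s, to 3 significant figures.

Δv = 1.41 km/s

Semi-major axis of the transfer orbit: a_t = (4760 + 22100)/2 = 13430 km.
Circular speed at r₁: v₁ = √(μ/r₁) = √(42830/4760) = 2.9996 km/s.
On the transfer ellipse at r₁, v² = μ(2/r − 1/a) gives v_p = √[μ(2/r₁ − 1/a_t)] = 3.8479 km/s.
First burn Δv₁ = |v_p − v₁| = 0.8483 km/s.
Circular speed at r₂: v₂ = √(μ/r₂) = 1.3921 km/s.
Transfer-orbit speed at r₂: v_a = √[μ(2/r₂ − 1/a_t)] = 0.82879 km/s.
Second burn Δv₂ = |v₂ − v_a| = 0.5633 km/s.
Total Δv = Δv₁ + Δv₂ = 1.412 km/s.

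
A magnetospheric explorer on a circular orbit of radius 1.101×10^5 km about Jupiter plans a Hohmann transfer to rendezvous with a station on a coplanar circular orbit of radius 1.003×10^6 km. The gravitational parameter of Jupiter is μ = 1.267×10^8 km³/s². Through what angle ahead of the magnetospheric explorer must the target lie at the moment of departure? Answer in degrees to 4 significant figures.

Transfer-ellipse semi-major axis a_t = (r₁ + r₂)/2 = (1.101×10^5 + 1.003×10^6)/2 = 5.5655×10^5 km.
The half-period of the transfer ellipse is t = π√(a_t³/μ) = 1.15882×10^5 s.
The target's mean motion on its circular orbit is ω₂ = √(μ/r₂³) = 1.12056×10^-5 rad/s.
Angle swept by the target during transfer: ω₂·t = 1.2985 rad = 74.40°.
Arrival is 180° from departure on the ellipse, so φ = 180° − 74.40° = 105.6°.

φ = 105.6°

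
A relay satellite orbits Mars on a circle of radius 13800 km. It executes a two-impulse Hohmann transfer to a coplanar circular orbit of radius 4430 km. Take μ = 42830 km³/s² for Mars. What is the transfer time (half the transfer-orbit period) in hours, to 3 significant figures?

The Hohmann ellipse has a_t = (r₁ + r₂)/2 = 9115 km.
Transfer time t = π√(a_t³/μ) = π√((9115)³ / 42830) = 13210 s.
Converting: 13210 s ÷ 3600 s/hour = 3.67 hours.

t = 3.67 hours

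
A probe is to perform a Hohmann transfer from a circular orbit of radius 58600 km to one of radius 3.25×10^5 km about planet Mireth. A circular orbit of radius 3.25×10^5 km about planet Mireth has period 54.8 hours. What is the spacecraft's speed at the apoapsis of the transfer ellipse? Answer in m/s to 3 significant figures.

v = 5720 m/s

From Kepler's third law T² = 4π²r³/μ at r = 3.25×10^5 km, T = 54.8 hours = 54.8 × 3600 s = 1.9728×10^5 s: μ = 4π²r³/T² = 3.48212×10^7 km³/s².
Semi-major axis of the transfer orbit: a_t = (58600 + 3.250×10^5)/2 = 1.918×10^5 km.
At apoapsis, r = 3.250×10^5 km.
From the vis-viva equation, v = √[μ(2/r − 1/a_t)] = 5.721 km/s.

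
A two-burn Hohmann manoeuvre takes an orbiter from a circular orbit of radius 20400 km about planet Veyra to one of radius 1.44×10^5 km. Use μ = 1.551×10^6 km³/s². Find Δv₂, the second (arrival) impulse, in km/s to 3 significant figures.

Semi-major axis of the transfer orbit: a_t = (20400 + 1.440×10^5)/2 = 82200 km.
Circular speed at r = 1.440×10^5 km: v_c = √(μ/r) = 3.282 km/s.
Vis-viva on the transfer ellipse at r = 1.440×10^5 km gives v_t = √[μ(2/r − 1/a_t)] = 1.635 km/s.
Δv₂ = |v_t − v_c| = |1.635 − 3.282| = 1.647 km/s.

Δv₂ = 1.65 km/s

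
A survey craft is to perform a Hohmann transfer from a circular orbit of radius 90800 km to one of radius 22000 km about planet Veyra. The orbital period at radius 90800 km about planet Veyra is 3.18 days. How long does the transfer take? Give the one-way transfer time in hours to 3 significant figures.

t = 18.7 hours

From Kepler's third law T² = 4π²r³/μ at r = 90800 km, T = 3.18 days = 3.18 × 86400 s = 2.74752×10^5 s: μ = 4π²r³/T² = 3.91503×10^5 km³/s².
The Hohmann ellipse has a_t = (r₁ + r₂)/2 = 56400 km.
Transfer time t = π√(a_t³/μ) = π√((56400)³ / 3.91503×10^5) = 67250 s.
Converting: 67250 s ÷ 3600 s/hour = 18.7 hours.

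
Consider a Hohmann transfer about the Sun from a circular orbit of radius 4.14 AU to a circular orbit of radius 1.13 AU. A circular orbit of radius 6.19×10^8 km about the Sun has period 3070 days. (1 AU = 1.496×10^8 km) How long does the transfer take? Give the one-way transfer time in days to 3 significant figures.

From Kepler's third law T² = 4π²r³/μ at r = 6.19×10^8 km, T = 3070 days = 3070 × 86400 s = 2.65248×10^8 s: μ = 4π²r³/T² = 1.33084×10^11 km³/s².
In km: r₁ = 4.14 × 1.496×10^8 = 6.19344×10^8 km; r₂ = 1.13 × 1.496×10^8 = 1.69048×10^8 km.
Transfer-ellipse semi-major axis a_t = (r₁ + r₂)/2 = (6.19344×10^8 + 1.69048×10^8)/2 = 3.94196×10^8 km.
By Kepler's third law the transfer-orbit period is T = 2π√(a_t³/μ), so t = T/2 = 6.740×10^7 s.
Converting: 6.740×10^7 s ÷ 86400 s/day = 780 days.

t = 780 days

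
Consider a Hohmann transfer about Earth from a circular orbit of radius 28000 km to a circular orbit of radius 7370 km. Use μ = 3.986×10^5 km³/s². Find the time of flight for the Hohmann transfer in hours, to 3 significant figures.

Semi-major axis of the transfer orbit: a_t = (28000 + 7370)/2 = 17685 km.
By Kepler's third law the transfer-orbit period is T = 2π√(a_t³/μ), so t = T/2 = 11700 s.
Converting: 11700 s ÷ 3600 s/hour = 3.25 hours.

t = 3.25 hours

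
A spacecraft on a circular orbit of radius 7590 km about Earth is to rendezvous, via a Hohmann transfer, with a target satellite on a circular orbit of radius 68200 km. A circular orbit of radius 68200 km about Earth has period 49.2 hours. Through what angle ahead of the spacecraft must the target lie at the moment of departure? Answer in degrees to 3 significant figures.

φ = 105°

From Kepler's third law T² = 4π²r³/μ at r = 68200 km, T = 49.2 hours = 49.2 × 3600 s = 1.7712×10^5 s: μ = 4π²r³/T² = 3.99188×10^5 km³/s².
Semi-major axis of the transfer orbit: a_t = (7590 + 68200)/2 = 37895 km.
The half-period of the transfer ellipse is t = π√(a_t³/μ) = 36680 s.
Target angular speed ω₂ = √(μ/r₂³) = 3.5474×10^-5 rad/s.
Angle swept by the target during transfer: ω₂·t = 1.3012 rad = 74.55°.
Arrival is 180° from departure on the ellipse, so φ = 180° − 74.55° = 105°.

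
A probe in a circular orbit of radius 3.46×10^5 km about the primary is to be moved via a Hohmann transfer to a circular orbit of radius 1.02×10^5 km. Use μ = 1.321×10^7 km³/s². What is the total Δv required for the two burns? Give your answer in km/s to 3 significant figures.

Δv = 4.77 km/s

Transfer-ellipse semi-major axis a_t = (r₁ + r₂)/2 = (3.460×10^5 + 1.020×10^5)/2 = 2.240×10^5 km.
Circular speed at r₁: v₁ = √(μ/r₁) = √(1.321×10^7/3.460×10^5) = 6.179 km/s.
Transfer-orbit speed at r₁ (v² = μ(2/r − 1/a)): v_a = √[μ(2/r₁ − 1/a_t)] = 4.170 km/s.
First burn Δv₁ = |v_a − v₁| = 2.009 km/s.
At r₂, v₂ = √(μ/r₂) = 11.380 km/s.
Transfer-orbit speed at r₂: v_p = √[μ(2/r₂ − 1/a_t)] = 14.144 km/s.
Second burn Δv₂ = |v₂ − v_p| = 2.764 km/s.
Total Δv = Δv₁ + Δv₂ = 4.773 km/s.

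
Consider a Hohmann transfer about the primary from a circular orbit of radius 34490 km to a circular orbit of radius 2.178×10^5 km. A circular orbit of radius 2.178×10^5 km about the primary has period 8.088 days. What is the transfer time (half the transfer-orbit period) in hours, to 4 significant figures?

From Kepler's third law T² = 4π²r³/μ at r = 2.178×10^5 km, T = 8.088 days = 8.088 × 86400 s = 6.988032×10^5 s: μ = 4π²r³/T² = 8.35264×10^5 km³/s².
Semi-major axis of the transfer orbit: a_t = (34490 + 2.178×10^5)/2 = 1.26145×10^5 km.
Half the transfer-orbit period gives t = π√(a_t³/μ) = 1.540×10^5 s.
Converting: 1.540×10^5 s ÷ 3600 s/hour = 42.78 hours.

t = 42.78 hours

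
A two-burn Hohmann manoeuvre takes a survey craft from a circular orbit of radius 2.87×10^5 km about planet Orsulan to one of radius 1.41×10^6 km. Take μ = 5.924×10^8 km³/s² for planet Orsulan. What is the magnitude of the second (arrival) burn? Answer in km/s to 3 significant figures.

Δv₂ = 8.58 km/s

Semi-major axis of the transfer orbit: a_t = (2.870×10^5 + 1.410×10^6)/2 = 8.485×10^5 km.
Circular speed at r = 1.410×10^6 km: v_c = √(μ/r) = 20.497 km/s.
Transfer-orbit speed at the same r (vis-viva, a = a_t): v_t = √[μ(2/r − 1/a_t)] = 11.921 km/s.
Δv₂ = |v_t − v_c| = |11.921 − 20.497| = 8.576 km/s.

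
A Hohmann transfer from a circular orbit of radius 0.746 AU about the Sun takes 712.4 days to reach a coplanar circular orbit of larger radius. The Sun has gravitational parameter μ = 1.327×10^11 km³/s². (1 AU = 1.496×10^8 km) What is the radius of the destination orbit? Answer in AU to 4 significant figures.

In km: r₁ = 0.746 × 1.496×10^8 = 1.116016×10^8 km.
Transfer time t = 712.4 days = 6.155136×10^7 s, and t = π√(a_t³/μ).
So a_t = (μ t²/π²)^(1/3) = (1.327×10^11 × (6.155136×10^7)² / π²)^(1/3) = 3.7069×10^8 km.
Since a_t = (r₁ + r₂)/2, r₂ = 2a_t − r₁ = 2×3.7069×10^8 − 1.116016×10^8 = 6.297784×10^8 km.
In AU: r₂ = 6.297784×10^8 / 1.496×10^8 = 4.210 AU.

r₂ = 4.210 AU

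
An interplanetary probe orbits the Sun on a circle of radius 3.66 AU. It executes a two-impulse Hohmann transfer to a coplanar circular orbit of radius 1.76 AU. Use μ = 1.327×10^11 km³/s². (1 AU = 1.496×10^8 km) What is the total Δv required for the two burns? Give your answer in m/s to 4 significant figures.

In km: r₁ = 3.66 × 1.496×10^8 = 5.47536×10^8 km; r₂ = 1.76 × 1.496×10^8 = 2.63296×10^8 km.
Transfer-ellipse semi-major axis a_t = (r₁ + r₂)/2 = (5.47536×10^8 + 2.63296×10^8)/2 = 4.05416×10^8 km.
Circular speed at r₁: v₁ = √(μ/r₁) = √(1.327×10^11/5.47536×10^8) = 15.568 km/s.
Transfer-orbit speed at r₁ (vis-viva): v_a = √[μ(2/r₁ − 1/a_t)] = 12.546 km/s.
First burn Δv₁ = |v_a − v₁| = 3.022 km/s.
Circular speed at r₂: v₂ = √(μ/r₂) = 22.45 km/s.
Transfer-orbit speed at r₂: v_p = √[μ(2/r₂ − 1/a_t)] = 26.09 km/s.
Second burn Δv₂ = |v₂ − v_p| = 3.640 km/s.
Total Δv = Δv₁ + Δv₂ = 6.662 km/s.

Δv = 6662 m/s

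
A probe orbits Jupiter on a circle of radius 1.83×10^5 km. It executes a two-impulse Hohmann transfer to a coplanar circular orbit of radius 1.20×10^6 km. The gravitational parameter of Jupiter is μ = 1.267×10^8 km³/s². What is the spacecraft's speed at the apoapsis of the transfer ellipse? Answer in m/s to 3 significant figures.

The Hohmann ellipse has a_t = (r₁ + r₂)/2 = 6.915×10^5 km.
The apoapsis of the transfer ellipse is at r = 1.200×10^6 km.
Vis-viva: v = √[μ(2/r − 1/a_t)] = √[1.267×10^8 × (2/1.200×10^6 − 1/6.915×10^5)] = 5.286 km/s.

v = 5290 m/s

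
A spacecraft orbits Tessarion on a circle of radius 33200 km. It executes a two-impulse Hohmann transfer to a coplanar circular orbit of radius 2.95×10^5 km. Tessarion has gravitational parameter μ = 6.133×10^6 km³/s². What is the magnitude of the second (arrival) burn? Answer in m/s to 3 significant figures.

The Hohmann ellipse has a_t = (r₁ + r₂)/2 = 1.641×10^5 km.
On the circular orbit at r = 2.950×10^5 km, v_c = √(μ/r) = 4.560 km/s.
Transfer-orbit speed at the same r (vis-viva, a = a_t): v_t = √[μ(2/r − 1/a_t)] = 2.051 km/s.
Δv₂ = |v_t − v_c| = |2.051 − 4.560| = 2.509 km/s.

Δv₂ = 2510 m/s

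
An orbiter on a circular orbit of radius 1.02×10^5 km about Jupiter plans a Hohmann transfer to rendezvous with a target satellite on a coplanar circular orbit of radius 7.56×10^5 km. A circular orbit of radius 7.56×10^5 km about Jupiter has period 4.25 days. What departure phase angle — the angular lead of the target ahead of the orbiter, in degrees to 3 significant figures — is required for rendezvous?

From Kepler's third law T² = 4π²r³/μ at r = 7.56×10^5 km, T = 4.25 days = 4.25 × 86400 s = 3.672×10^5 s: μ = 4π²r³/T² = 1.26509×10^8 km³/s².
Semi-major axis of the transfer orbit: a_t = (1.020×10^5 + 7.560×10^5)/2 = 4.290×10^5 km.
Transfer time t = π√(a_t³/μ) = 78483 s.
The target's mean motion on its circular orbit is ω₂ = √(μ/r₂³) = 1.7111×10^-5 rad/s.
Angle swept by the target during transfer: ω₂·t = 1.3429 rad = 76.94°.
Arrival is 180° from departure on the ellipse, so φ = 180° − 76.94° = 103°.

φ = 103°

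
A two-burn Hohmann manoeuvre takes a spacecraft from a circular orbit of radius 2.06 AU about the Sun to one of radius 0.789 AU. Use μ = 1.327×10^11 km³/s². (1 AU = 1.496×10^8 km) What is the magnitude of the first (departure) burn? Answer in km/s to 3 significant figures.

Δv₁ = 5.31 km/s

In km: r₁ = 2.06 × 1.496×10^8 = 3.08176×10^8 km; r₂ = 0.789 × 1.496×10^8 = 1.180344×10^8 km.
Transfer-ellipse semi-major axis a_t = (r₁ + r₂)/2 = (3.08176×10^8 + 1.180344×10^8)/2 = 2.131052×10^8 km.
On the circular orbit at r = 3.08176×10^8 km, v_c = √(μ/r) = 20.75086 km/s.
Transfer-orbit speed at the same r (vis-viva, a = a_t): v_t = √[μ(2/r − 1/a_t)] = 15.44341 km/s.
Δv₁ = |v_t − v_c| = |15.44341 − 20.75086| = 5.307 km/s.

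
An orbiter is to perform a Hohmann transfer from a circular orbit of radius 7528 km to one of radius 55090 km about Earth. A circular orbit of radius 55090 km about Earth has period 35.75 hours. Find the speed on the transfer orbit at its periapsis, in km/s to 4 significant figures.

From Kepler's third law T² = 4π²r³/μ at r = 55090 km, T = 35.75 hours = 35.75 × 3600 s = 1.287×10^5 s: μ = 4π²r³/T² = 3.98493×10^5 km³/s².
Semi-major axis of the transfer orbit: a_t = (7528 + 55090)/2 = 31309 km.
The periapsis of the transfer ellipse is at r = 7528 km.
Vis-viva: v = √[μ(2/r − 1/a_t)] = √[3.98493×10^5 × (2/7528 − 1/31309)] = 9.651 km/s.

v = 9.651 km/s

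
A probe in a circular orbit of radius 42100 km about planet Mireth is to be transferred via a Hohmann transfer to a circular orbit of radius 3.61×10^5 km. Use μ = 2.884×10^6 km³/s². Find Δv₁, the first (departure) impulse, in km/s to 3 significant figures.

Δv₁ = 2.80 km/s

Semi-major axis of the transfer orbit: a_t = (42100 + 3.610×10^5)/2 = 2.0155×10^5 km.
On the circular orbit at r = 42100 km, v_c = √(μ/r) = 8.2767 km/s.
Vis-viva on the transfer ellipse at r = 42100 km gives v_t = √[μ(2/r − 1/a_t)] = 11.077 km/s.
Δv₁ = |v_t − v_c| = |11.077 − 8.2767| = 2.800 km/s.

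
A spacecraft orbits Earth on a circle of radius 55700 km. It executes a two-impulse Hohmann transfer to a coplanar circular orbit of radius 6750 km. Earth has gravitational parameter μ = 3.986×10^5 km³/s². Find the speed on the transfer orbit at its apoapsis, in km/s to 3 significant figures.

v = 1.24 km/s

The Hohmann ellipse has a_t = (r₁ + r₂)/2 = 31225 km.
The apoapsis of the transfer ellipse is at r = 55700 km.
Vis-viva: v = √[μ(2/r − 1/a_t)] = √[3.986×10^5 × (2/55700 − 1/31225)] = 1.244 km/s.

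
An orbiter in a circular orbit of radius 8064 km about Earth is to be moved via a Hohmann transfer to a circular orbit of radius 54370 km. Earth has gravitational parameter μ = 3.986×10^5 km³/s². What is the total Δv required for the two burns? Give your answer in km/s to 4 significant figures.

Δv = 3.579 km/s

Transfer-ellipse semi-major axis a_t = (r₁ + r₂)/2 = (8064 + 54370)/2 = 31217 km.
At r₁ the circular-orbit speed is v₁ = √(μ/r₁) = 7.0306 km/s.
On the transfer ellipse at r₁, vis-viva gives v_p = √[μ(2/r₁ − 1/a_t)] = 9.2785 km/s.
First burn Δv₁ = |v_p − v₁| = 2.248 km/s.
At r₂, v₂ = √(μ/r₂) = 2.7076 km/s.
Transfer-orbit speed at r₂: v_a = √[μ(2/r₂ − 1/a_t)] = 1.3762 km/s.
Second burn Δv₂ = |v₂ − v_a| = 1.331 km/s.
Total Δv = Δv₁ + Δv₂ = 3.579 km/s.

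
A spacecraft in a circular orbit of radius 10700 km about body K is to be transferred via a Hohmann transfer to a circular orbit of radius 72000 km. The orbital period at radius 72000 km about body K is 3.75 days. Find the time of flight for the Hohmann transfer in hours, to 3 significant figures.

From Kepler's third law T² = 4π²r³/μ at r = 72000 km, T = 3.75 days = 3.75 × 86400 s = 3.240×10^5 s: μ = 4π²r³/T² = 1.40368×10^5 km³/s².
The Hohmann ellipse has a_t = (r₁ + r₂)/2 = 41350 km.
By Kepler's third law the transfer-orbit period is T = 2π√(a_t³/μ), so t = T/2 = 70510 s.
Converting: 70510 s ÷ 3600 s/hour = 19.6 hours.

t = 19.6 hours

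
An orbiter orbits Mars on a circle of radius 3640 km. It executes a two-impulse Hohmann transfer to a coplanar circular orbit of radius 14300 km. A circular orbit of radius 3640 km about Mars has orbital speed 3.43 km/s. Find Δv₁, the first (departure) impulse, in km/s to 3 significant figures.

Δv₁ = 0.901 km/s

From the circular-orbit relation v² = μ/r at r = 3640 km: μ = v²r = (3.43)² × 3640 = 42824.2 km³/s².
Transfer-ellipse semi-major axis a_t = (r₁ + r₂)/2 = (3640 + 14300)/2 = 8970 km.
Circular speed at r = 3640 km: v_c = √(μ/r) = 3.4300 km/s.
Transfer-orbit speed at the same r (vis-viva, a = a_t): v_t = √[μ(2/r − 1/a_t)] = 4.3308 km/s.
Δv₁ = |v_t − v_c| = |4.3308 − 3.4300| = 0.9008 km/s.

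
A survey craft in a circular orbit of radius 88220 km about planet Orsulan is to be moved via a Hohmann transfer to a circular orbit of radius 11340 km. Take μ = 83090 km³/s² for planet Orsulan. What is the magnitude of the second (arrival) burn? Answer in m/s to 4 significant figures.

Transfer-ellipse semi-major axis a_t = (r₁ + r₂)/2 = (88220 + 11340)/2 = 49780 km.
On the circular orbit at r = 11340 km, v_c = √(μ/r) = 2.7069 km/s.
Vis-viva on the transfer ellipse at r = 11340 km gives v_t = √[μ(2/r − 1/a_t)] = 3.6035 km/s.
Δv₂ = |v_t − v_c| = |3.6035 − 2.7069| = 0.8966 km/s.

Δv₂ = 896.6 m/s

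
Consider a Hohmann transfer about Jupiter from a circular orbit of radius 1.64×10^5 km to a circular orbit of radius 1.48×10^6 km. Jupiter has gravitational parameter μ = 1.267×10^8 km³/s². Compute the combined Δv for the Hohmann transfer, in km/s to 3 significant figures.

Δv = 14.6 km/s

The Hohmann ellipse has a_t = (r₁ + r₂)/2 = 8.220×10^5 km.
Circular speed at r₁: v₁ = √(μ/r₁) = √(1.267×10^8/1.640×10^5) = 27.795 km/s.
On the transfer ellipse at r₁, v² = μ(2/r − 1/a) gives v_p = √[μ(2/r₁ − 1/a_t)] = 37.296 km/s.
First burn Δv₁ = |v_p − v₁| = 9.501 km/s.
Circular speed at r₂: v₂ = √(μ/r₂) = 9.2525 km/s.
Transfer-orbit speed at r₂: v_a = √[μ(2/r₂ − 1/a_t)] = 4.1328 km/s.
Second burn Δv₂ = |v₂ − v_a| = 5.120 km/s.
Δv = Δv₁ + Δv₂ = 9.501 + 5.120 = 14.62 km/s.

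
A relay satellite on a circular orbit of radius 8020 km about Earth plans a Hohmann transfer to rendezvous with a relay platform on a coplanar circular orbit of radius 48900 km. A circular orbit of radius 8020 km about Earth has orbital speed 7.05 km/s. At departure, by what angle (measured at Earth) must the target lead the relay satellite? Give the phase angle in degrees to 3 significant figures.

From the circular-orbit relation v² = μ/r at r = 8020 km: μ = v²r = (7.05)² × 8020 = 3.98614×10^5 km³/s².
Transfer-ellipse semi-major axis a_t = (r₁ + r₂)/2 = (8020 + 48900)/2 = 28460 km.
Transfer time t = π√(a_t³/μ) = 23890 s.
The target's mean motion on its circular orbit is ω₂ = √(μ/r₂³) = 5.839×10^-5 rad/s.
Angle swept by the target during transfer: ω₂·t = 1.3949 rad = 79.92°.
The relay satellite traverses 180° on the transfer ellipse, so the target must lead by 180° − 79.92° = 100°.

φ = 100°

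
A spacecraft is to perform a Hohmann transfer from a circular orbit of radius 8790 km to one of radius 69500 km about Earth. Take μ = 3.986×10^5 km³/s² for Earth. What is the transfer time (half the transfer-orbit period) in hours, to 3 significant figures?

t = 10.7 hours

The Hohmann ellipse has a_t = (r₁ + r₂)/2 = 39145 km.
Transfer time t = π√(a_t³/μ) = π√((39145)³ / 3.986×10^5) = 38540 s.
Converting: 38540 s ÷ 3600 s/hour = 10.7 hours.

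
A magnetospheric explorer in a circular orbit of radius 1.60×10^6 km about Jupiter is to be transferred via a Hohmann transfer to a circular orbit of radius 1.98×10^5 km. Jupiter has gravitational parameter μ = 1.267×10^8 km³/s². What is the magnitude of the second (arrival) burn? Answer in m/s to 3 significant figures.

The Hohmann ellipse has a_t = (r₁ + r₂)/2 = 8.990×10^5 km.
Circular speed at r = 1.980×10^5 km: v_c = √(μ/r) = 25.296 km/s.
Vis-viva on the transfer ellipse at r = 1.980×10^5 km gives v_t = √[μ(2/r − 1/a_t)] = 33.747 km/s.
Δv₂ = |v_t − v_c| = |33.747 − 25.296| = 8.451 km/s.

Δv₂ = 8450 m/s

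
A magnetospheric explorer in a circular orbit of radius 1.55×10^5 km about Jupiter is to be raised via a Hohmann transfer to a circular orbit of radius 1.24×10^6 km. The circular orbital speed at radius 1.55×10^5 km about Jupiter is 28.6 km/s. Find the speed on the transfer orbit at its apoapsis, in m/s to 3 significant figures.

v = 4770 m/s

From the circular-orbit relation v² = μ/r at r = 1.55×10^5 km: μ = v²r = (28.6)² × 1.55×10^5 = 1.26784×10^8 km³/s².
The Hohmann ellipse has a_t = (r₁ + r₂)/2 = 6.975×10^5 km.
The apoapsis of the transfer ellipse is at r = 1.240×10^6 km.
Applying v² = μ(2/r − 1/a_t): v = 4.767 km/s.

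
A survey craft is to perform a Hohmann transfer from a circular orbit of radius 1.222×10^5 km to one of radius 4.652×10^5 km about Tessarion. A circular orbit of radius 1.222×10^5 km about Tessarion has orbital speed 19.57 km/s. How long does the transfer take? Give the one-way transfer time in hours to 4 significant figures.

From the circular-orbit relation v² = μ/r at r = 1.222×10^5 km: μ = v²r = (19.57)² × 1.222×10^5 = 4.68008×10^7 km³/s².
Transfer-ellipse semi-major axis a_t = (r₁ + r₂)/2 = (1.222×10^5 + 4.652×10^5)/2 = 2.937×10^5 km.
Transfer time t = π√(a_t³/μ) = π√((2.937×10^5)³ / 4.68008×10^7) = 73090 s.
Converting: 73090 s ÷ 3600 s/hour = 20.30 hours.

t = 20.30 hours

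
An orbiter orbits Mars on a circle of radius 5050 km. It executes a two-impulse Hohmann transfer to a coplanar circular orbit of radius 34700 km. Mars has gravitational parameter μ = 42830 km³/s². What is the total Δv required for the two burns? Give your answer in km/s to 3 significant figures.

Δv = 1.49 km/s

Transfer-ellipse semi-major axis a_t = (r₁ + r₂)/2 = (5050 + 34700)/2 = 19875 km.
Circular speed at r₁: v₁ = √(μ/r₁) = √(42830/5050) = 2.9122 km/s.
Transfer-orbit speed at r₁ (v² = μ(2/r − 1/a)): v_p = √[μ(2/r₁ − 1/a_t)] = 3.8480 km/s.
First burn Δv₁ = |v_p − v₁| = 0.9358 km/s.
At r₂, v₂ = √(μ/r₂) = 1.111 km/s.
Transfer-orbit speed at r₂: v_a = √[μ(2/r₂ − 1/a_t)] = 0.5600 km/s.
Second burn Δv₂ = |v₂ − v_a| = 0.5510 km/s.
Total Δv = Δv₁ + Δv₂ = 1.487 km/s.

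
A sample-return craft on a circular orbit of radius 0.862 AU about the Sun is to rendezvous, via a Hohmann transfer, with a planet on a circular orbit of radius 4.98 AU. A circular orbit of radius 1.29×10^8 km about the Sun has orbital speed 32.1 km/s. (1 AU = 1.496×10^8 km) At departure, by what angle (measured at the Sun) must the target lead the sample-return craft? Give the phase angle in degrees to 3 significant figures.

From the circular-orbit relation v² = μ/r at r = 1.29×10^8 km: μ = v²r = (32.1)² × 1.29×10^8 = 1.32923×10^11 km³/s².
In km: r₁ = 0.862 × 1.496×10^8 = 1.289552×10^8 km; r₂ = 4.98 × 1.496×10^8 = 7.45008×10^8 km.
The Hohmann ellipse has a_t = (r₁ + r₂)/2 = 4.369816×10^8 km.
The half-period of the transfer ellipse is t = π√(a_t³/μ) = 7.8713×10^7 s.
The target's mean motion on its circular orbit is ω₂ = √(μ/r₂³) = 1.7929×10^-8 rad/s.
Angle swept by the target during transfer: ω₂·t = 1.4112 rad = 80.86°.
The sample-return craft traverses 180° on the transfer ellipse, so the target must lead by 180° − 80.86° = 99.1°.

φ = 99.1°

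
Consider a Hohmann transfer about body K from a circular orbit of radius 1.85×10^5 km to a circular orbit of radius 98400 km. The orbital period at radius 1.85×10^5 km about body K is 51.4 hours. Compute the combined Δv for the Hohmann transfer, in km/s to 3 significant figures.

Δv = 2.28 km/s

From Kepler's third law T² = 4π²r³/μ at r = 1.85×10^5 km, T = 51.4 hours = 51.4 × 3600 s = 1.8504×10^5 s: μ = 4π²r³/T² = 7.30035×10^6 km³/s².
The Hohmann ellipse has a_t = (r₁ + r₂)/2 = 1.417×10^5 km.
At r₁ the circular-orbit speed is v₁ = √(μ/r₁) = 6.282 km/s.
Transfer-orbit speed at r₁ (vis-viva equation): v_a = √[μ(2/r₁ − 1/a_t)] = 5.235 km/s.
First burn Δv₁ = |v_a − v₁| = 1.047 km/s.
Circular speed at r₂: v₂ = √(μ/r₂) = 8.6134 km/s.
Transfer-orbit speed at r₂: v_p = √[μ(2/r₂ − 1/a_t)] = 9.8418 km/s.
Second burn Δv₂ = |v₂ − v_p| = 1.228 km/s.
Total Δv = Δv₁ + Δv₂ = 2.275 km/s.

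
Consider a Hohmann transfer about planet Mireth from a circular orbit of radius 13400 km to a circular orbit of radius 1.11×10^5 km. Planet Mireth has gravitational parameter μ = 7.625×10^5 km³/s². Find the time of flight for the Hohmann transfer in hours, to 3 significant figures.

The Hohmann ellipse has a_t = (r₁ + r₂)/2 = 62200 km.
Transfer time t = π√(a_t³/μ) = π√((62200)³ / 7.625×10^5) = 55810 s.
Converting: 55810 s ÷ 3600 s/hour = 15.5 hours.

t = 15.5 hours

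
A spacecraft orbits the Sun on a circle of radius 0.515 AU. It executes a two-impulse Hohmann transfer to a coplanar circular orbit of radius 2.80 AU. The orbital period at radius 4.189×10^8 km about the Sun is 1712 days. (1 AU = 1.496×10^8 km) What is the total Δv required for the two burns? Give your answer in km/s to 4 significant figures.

From Kepler's third law T² = 4π²r³/μ at r = 4.189×10^8 km, T = 1712 days = 1712 × 86400 s = 1.479168×10^8 s: μ = 4π²r³/T² = 1.32634×10^11 km³/s².
In km: r₁ = 0.515 × 1.496×10^8 = 7.7044×10^7 km; r₂ = 2.80 × 1.496×10^8 = 4.1888×10^8 km.
Transfer-ellipse semi-major axis a_t = (r₁ + r₂)/2 = (7.7044×10^7 + 4.1888×10^8)/2 = 2.47962×10^8 km.
Circular speed at r₁: v₁ = √(μ/r₁) = √(1.32634×10^11/7.7044×10^7) = 41.4914 km/s.
On the transfer ellipse at r₁, v² = μ(2/r − 1/a) gives v_p = √[μ(2/r₁ − 1/a_t)] = 53.9276 km/s.
First burn Δv₁ = |v_p − v₁| = 12.436 km/s.
At r₂, v₂ = √(μ/r₂) = 17.7944 km/s.
Transfer-orbit speed at r₂: v_a = √[μ(2/r₂ − 1/a_t)] = 9.91882 km/s.
Second burn Δv₂ = |v₂ − v_a| = 7.8756 km/s.
Total Δv = Δv₁ + Δv₂ = 20.31 km/s.

Δv = 20.31 km/s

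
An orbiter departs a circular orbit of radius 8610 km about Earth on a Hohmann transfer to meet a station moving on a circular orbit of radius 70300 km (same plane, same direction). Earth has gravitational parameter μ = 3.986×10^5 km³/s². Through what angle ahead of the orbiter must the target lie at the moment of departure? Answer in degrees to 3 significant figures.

φ = 104°

Transfer-ellipse semi-major axis a_t = (r₁ + r₂)/2 = (8610 + 70300)/2 = 39455 km.
Transfer time t = π√(a_t³/μ) = 39000 s.
The target's mean motion on its circular orbit is ω₂ = √(μ/r₂³) = 3.387×10^-5 rad/s.
Angle swept by the target during transfer: ω₂·t = 1.3209 rad = 75.68°.
Arrival is 180° from departure on the ellipse, so φ = 180° − 75.68° = 104°.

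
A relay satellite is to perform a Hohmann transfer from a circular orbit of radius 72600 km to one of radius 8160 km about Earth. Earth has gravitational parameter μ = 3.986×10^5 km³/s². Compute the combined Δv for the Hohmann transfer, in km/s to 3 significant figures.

The Hohmann ellipse has a_t = (r₁ + r₂)/2 = 40380 km.
At r₁ the circular-orbit speed is v₁ = √(μ/r₁) = 2.343 km/s.
On the transfer ellipse at r₁, vis-viva gives v_a = √[μ(2/r₁ − 1/a_t)] = 1.053 km/s.
First burn Δv₁ = |v_a − v₁| = 1.290 km/s.
Circular speed at r₂: v₂ = √(μ/r₂) = 6.989 km/s.
Transfer-orbit speed at r₂: v_p = √[μ(2/r₂ − 1/a_t)] = 9.371 km/s.
Second burn Δv₂ = |v₂ − v_p| = 2.382 km/s.
Total Δv = Δv₁ + Δv₂ = 3.672 km/s.

Δv = 3.67 km/s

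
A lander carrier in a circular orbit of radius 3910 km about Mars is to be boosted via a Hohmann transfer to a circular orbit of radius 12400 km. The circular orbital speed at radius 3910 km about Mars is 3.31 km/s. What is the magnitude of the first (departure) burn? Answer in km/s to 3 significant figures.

From the circular-orbit relation v² = μ/r at r = 3910 km: μ = v²r = (3.31)² × 3910 = 42838.4 km³/s².
Semi-major axis of the transfer orbit: a_t = (3910 + 12400)/2 = 8155 km.
On the circular orbit at r = 3910 km, v_c = √(μ/r) = 3.3100 km/s.
Transfer-orbit speed at the same r (vis-viva, a = a_t): v_t = √[μ(2/r − 1/a_t)] = 4.0816 km/s.
Δv₁ = |v_t − v_c| = |4.0816 − 3.3100| = 0.7716 km/s.

Δv₁ = 0.772 km/s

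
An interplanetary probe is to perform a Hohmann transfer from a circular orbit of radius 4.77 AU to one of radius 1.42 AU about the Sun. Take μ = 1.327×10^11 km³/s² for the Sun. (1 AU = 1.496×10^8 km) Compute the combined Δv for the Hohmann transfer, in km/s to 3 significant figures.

Δv = 10.4 km/s

In km: r₁ = 4.77 × 1.496×10^8 = 7.13592×10^8 km; r₂ = 1.42 × 1.496×10^8 = 2.12432×10^8 km.
Semi-major axis of the transfer orbit: a_t = (7.13592×10^8 + 2.12432×10^8)/2 = 4.63012×10^8 km.
At r₁ the circular-orbit speed is v₁ = √(μ/r₁) = 13.63674 km/s.
Transfer-orbit speed at r₁ (v² = μ(2/r − 1/a)): v_a = √[μ(2/r₁ − 1/a_t)] = 9.236859 km/s.
First burn Δv₁ = |v_a − v₁| = 4.3999 km/s.
At r₂, v₂ = √(μ/r₂) = 24.9934 km/s.
Transfer-orbit speed at r₂: v_p = √[μ(2/r₂ − 1/a_t)] = 31.0280 km/s.
Second burn Δv₂ = |v₂ − v_p| = 6.0346 km/s.
Total Δv = Δv₁ + Δv₂ = 10.43 km/s.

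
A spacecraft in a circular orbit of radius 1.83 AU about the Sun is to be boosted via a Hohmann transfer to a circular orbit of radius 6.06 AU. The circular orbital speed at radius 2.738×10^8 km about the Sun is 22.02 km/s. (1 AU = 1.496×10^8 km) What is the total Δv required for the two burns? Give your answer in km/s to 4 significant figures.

From the circular-orbit relation v² = μ/r at r = 2.738×10^8 km: μ = v²r = (22.02)² × 2.738×10^8 = 1.32760×10^11 km³/s².
In km: r₁ = 1.83 × 1.496×10^8 = 2.73768×10^8 km; r₂ = 6.06 × 1.496×10^8 = 9.06576×10^8 km.
Transfer-ellipse semi-major axis a_t = (r₁ + r₂)/2 = (2.73768×10^8 + 9.06576×10^8)/2 = 5.90172×10^8 km.
Circular speed at r₁: v₁ = √(μ/r₁) = √(1.32760×10^11/2.73768×10^8) = 22.021 km/s.
On the transfer ellipse at r₁, v² = μ(2/r − 1/a) gives v_p = √[μ(2/r₁ − 1/a_t)] = 27.293 km/s.
First burn Δv₁ = |v_p − v₁| = 5.272 km/s.
At r₂, v₂ = √(μ/r₂) = 12.101 km/s.
Transfer-orbit speed at r₂: v_a = √[μ(2/r₂ − 1/a_t)] = 8.2420 km/s.
Second burn Δv₂ = |v₂ − v_a| = 3.859 km/s.
Total Δv = Δv₁ + Δv₂ = 9.131 km/s.

Δv = 9.131 km/s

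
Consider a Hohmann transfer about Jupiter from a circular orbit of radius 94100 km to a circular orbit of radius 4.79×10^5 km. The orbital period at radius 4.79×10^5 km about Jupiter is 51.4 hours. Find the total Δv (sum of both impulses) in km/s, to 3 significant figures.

Δv = 17.7 km/s

From Kepler's third law T² = 4π²r³/μ at r = 4.79×10^5 km, T = 51.4 hours = 51.4 × 3600 s = 1.8504×10^5 s: μ = 4π²r³/T² = 1.26717×10^8 km³/s².
Semi-major axis of the transfer orbit: a_t = (94100 + 4.790×10^5)/2 = 2.8655×10^5 km.
At r₁ the circular-orbit speed is v₁ = √(μ/r₁) = 36.696 km/s.
Transfer-orbit speed at r₁ (vis-viva): v_p = √[μ(2/r₁ − 1/a_t)] = 47.445 km/s.
First burn Δv₁ = |v_p − v₁| = 10.75 km/s.
At r₂, v₂ = √(μ/r₂) = 16.265 km/s.
Transfer-orbit speed at r₂: v_a = √[μ(2/r₂ − 1/a_t)] = 9.3206 km/s.
Second burn Δv₂ = |v₂ − v_a| = 6.944 km/s.
Total Δv = Δv₁ + Δv₂ = 17.69 km/s.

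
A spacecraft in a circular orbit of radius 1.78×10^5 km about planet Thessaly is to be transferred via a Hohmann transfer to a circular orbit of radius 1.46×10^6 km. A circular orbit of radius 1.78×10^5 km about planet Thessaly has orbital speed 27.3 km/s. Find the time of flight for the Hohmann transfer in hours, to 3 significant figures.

t = 56.2 hours

From the circular-orbit relation v² = μ/r at r = 1.78×10^5 km: μ = v²r = (27.3)² × 1.78×10^5 = 1.32662×10^8 km³/s².
Transfer-ellipse semi-major axis a_t = (r₁ + r₂)/2 = (1.780×10^5 + 1.460×10^6)/2 = 8.190×10^5 km.
By Kepler's third law the transfer-orbit period is T = 2π√(a_t³/μ), so t = T/2 = 2.022×10^5 s.
Converting: 2.022×10^5 s ÷ 3600 s/hour = 56.2 hours.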